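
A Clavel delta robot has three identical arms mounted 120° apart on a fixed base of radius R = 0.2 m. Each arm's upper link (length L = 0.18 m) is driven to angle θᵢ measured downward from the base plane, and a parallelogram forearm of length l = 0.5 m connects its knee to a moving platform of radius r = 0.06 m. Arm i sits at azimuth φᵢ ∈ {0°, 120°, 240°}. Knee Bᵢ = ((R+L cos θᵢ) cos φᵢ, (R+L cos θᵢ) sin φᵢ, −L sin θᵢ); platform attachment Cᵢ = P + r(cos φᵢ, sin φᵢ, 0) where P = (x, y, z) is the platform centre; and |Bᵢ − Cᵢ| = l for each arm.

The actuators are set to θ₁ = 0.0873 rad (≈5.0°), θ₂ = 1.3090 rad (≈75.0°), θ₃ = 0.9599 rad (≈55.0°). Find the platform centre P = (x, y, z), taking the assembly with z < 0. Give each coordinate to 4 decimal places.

centre 1 = (0.3193·cos0.0°, 0.3193·sin0.0°, -0.0157) = (0.3193, 0.0000, -0.0157)
centre 2 = (0.1866·cos120.0°, 0.1866·sin120.0°, -0.1739) = (-0.0933, 0.1616, -0.1739)
arm 3 at φ=240.0°: e+L cos θ3 = 0.2432;  centre 3 = (-0.1216, -0.2107, -0.1474)
subtract pairs → two planes through P
plane₁₂: -0.8252x+0.3232y+-0.3163z = -0.0372
Cramer: x(z) = 0.0356-0.3453z;  y(z) = -0.0240+0.0973z
into |P−centre ₁|² = l²: 1.1287z² + 0.2226z + -0.1687 = 0;  Δ = 0.8112;  z = -0.4976 or 0.3004 → z<0 root = -0.4976
x = 0.2074, y = -0.0724

(0.2074, -0.0724, -0.4976)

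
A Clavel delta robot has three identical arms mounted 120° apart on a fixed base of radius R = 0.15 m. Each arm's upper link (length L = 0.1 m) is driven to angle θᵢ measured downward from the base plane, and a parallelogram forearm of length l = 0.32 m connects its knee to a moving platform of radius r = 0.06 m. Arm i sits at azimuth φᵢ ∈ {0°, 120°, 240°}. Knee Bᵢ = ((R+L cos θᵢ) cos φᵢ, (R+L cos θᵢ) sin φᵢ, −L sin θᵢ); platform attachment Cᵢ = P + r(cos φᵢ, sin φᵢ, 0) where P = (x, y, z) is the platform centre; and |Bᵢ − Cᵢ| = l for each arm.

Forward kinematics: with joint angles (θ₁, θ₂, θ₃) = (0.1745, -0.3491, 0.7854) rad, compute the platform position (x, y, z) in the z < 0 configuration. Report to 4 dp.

(0.0098, 0.0999, -0.2633)

arm 1 at φ=0.0°: (R−r)+L cos θ1 = 0.1885;  O1 = (0.1885, 0.0000, -0.0174)
φ2=120.0°: virtual centre (-0.0920, 0.1593, 0.0342), radius l
φ3=240.0°: virtual centre (-0.0804, -0.1392, -0.0707), radius l
|O₂|²−|O₁|² = -0.0008;  |O₃|²−|O₁|² = -0.0050
plane₁₂: -0.5609x+0.3186y+0.1031z = -0.0008
det = 0.3275;  x = 0.0056+-0.0162z,  y = 0.0072+-0.3521z
quadratic in z: (1.1242)z²+(0.0355)z+(-0.0686)=0, √Δ=0.5565 → z ∈ {-0.2633, 0.2317}; z = -0.2633 (taking z<0)
x = 0.0098, y = 0.0999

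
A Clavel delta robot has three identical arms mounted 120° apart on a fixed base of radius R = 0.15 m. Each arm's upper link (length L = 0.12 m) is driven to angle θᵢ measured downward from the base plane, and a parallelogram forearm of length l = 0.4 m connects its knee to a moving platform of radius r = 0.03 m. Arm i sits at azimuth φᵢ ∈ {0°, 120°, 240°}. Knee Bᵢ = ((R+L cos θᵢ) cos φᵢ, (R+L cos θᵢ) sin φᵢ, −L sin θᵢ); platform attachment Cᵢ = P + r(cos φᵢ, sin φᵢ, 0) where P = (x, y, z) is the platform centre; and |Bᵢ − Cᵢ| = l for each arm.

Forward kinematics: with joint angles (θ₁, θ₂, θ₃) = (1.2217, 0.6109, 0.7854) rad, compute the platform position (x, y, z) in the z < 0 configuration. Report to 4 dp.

(-0.0803, 0.0218, -0.4310)

φ1=0.0°: virtual centre (0.1610, 0.0000, -0.1128), radius l
arm 2 at φ=120.0°: ρ2 = 0.2183;  S2 = (-0.1091, 0.1890, -0.0688)
arm 3 at φ=240.0°: ρ3 = 0.2049;  S3 = (-0.1024, -0.1774, -0.0849)
eliminate P² terms by subtracting sphere 1 from 2 and 3
plane₁₂: -0.5404x+0.3781y+0.0879z = 0.0137
Cramer: x(z) = -0.0226+0.1337z;  y(z) = 0.0040-0.0413z
quadratic in z: (1.0196)z²+(0.1761)z+(-0.1135)=0, √Δ=0.7029 → z ∈ {-0.4310, 0.2583}; z = -0.4310 (taking z<0)
x = -0.0803, y = 0.0218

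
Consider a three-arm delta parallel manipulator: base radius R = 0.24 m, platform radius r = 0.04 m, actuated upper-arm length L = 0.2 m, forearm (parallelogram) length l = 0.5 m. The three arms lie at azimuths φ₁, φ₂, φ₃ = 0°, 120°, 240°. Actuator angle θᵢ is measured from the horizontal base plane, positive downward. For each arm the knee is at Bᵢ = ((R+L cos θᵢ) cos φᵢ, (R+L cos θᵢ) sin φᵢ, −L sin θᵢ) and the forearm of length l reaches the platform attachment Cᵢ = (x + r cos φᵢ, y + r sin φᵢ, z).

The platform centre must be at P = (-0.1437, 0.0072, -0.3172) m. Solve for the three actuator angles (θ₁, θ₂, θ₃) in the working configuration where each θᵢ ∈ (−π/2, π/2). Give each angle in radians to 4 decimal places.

φ1=0.0° → target in arm frame (-0.1437, 0.0072)
  A cos θ + B sin θ = C:  0.3437·cos θ + -0.3172·sin θ = -0.0220
  √(A²+B²)=0.4677;  θ1 = -0.7453+1.6178 ≈ 0.8725
φ2=120.0° → target in arm frame (0.0781, 0.1208)
  e−x'=0.1219;  (l²−L²−(e−x')²−y'²−z²)/2L = 0.1998
  γ=atan2(-0.3172,0.1219)=-1.2039;  ψ=arccos(0.5879)=0.9423;  θ2=γ+ψ≈-0.2616
φ3=240.0° → target in arm frame (0.0656, -0.1280)
  e−x'=0.1344;  (l²−L²−(e−x')²−y'²−z²)/2L = 0.1873
  θ3 = atan2(B,A) + arccos(C/0.3445) = -0.1742

θ₁ = 0.8725, θ₂ = -0.2616, θ₃ = -0.1742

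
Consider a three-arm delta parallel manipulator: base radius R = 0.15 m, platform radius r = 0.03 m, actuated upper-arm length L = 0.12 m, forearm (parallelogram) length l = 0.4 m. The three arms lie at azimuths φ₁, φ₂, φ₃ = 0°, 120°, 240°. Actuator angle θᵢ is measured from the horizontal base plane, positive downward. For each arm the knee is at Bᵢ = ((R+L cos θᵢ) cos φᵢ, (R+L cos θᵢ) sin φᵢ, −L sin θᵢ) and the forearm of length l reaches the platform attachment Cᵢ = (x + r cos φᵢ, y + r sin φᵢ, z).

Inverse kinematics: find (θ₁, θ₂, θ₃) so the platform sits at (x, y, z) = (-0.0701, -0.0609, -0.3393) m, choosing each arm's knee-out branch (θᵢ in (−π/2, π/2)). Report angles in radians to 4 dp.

rotate P by −φ1: (-0.0701, -0.0609, -0.3393)
  A=0.1901, B=-0.3393, C=(l²−L²−A²−y'²−z²)/(2L)=-0.0390
  γ=atan2(-0.3393,0.1901)=-1.0601;  ψ=arccos(-0.1004)=1.6714;  θ1=γ+ψ≈0.6113
φ2=120.0° → target in arm frame (-0.0177, 0.0912)
  A=0.1377, B=-0.3393, C=(l²−L²−A²−y'²−z²)/(2L)=0.0134
  γ=atan2(-0.3393,0.1377)=-1.1853;  ψ=arccos(0.0365)=1.5343;  θ2=γ+ψ≈0.3490
φ3=240.0° → target in arm frame (0.0878, -0.0303)
  A=0.0322, B=-0.3393, C=(l²−L²−A²−y'²−z²)/(2L)=0.1188
  √(A²+B²)=0.3408;  θ3 = -1.4762+1.2146 ≈ -0.2615

θ₁ = 0.6113, θ₂ = 0.3490, θ₃ = -0.2615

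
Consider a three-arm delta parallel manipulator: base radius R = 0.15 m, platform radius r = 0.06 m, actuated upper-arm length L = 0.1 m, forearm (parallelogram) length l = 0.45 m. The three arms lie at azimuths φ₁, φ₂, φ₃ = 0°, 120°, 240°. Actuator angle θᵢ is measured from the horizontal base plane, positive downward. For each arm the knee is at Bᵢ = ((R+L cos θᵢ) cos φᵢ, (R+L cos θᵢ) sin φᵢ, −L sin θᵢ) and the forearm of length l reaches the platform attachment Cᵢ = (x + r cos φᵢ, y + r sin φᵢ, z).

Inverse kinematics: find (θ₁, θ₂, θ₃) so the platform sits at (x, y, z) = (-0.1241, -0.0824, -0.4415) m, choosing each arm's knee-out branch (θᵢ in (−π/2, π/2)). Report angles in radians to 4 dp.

rotate P by −φ1: (-0.1241, -0.0824, -0.4415)
  A=0.2141, B=-0.4415, C=(l²−L²−A²−y'²−z²)/(2L)=-0.2753
  θ1 = atan2(B,A) + arccos(C/0.4907) = 1.0471
φ2=120.0° → target in arm frame (-0.0093, 0.1487)
  e−x'=0.0993;  (l²−L²−(e−x')²−y'²−z²)/2L = -0.1719
  θ2 = atan2(B,A) + arccos(C/0.4525) = 0.6110
rotate P by −φ3: (0.1334, -0.0663, -0.4415)
  A=-0.0434, B=-0.4415, C=(l²−L²−A²−y'²−z²)/(2L)=-0.0435
  √(A²+B²)=0.4436;  θ3 = -1.6688+1.6690 ≈ 0.0002

θ₁ = 1.0471, θ₂ = 0.6110, θ₃ = 0.0002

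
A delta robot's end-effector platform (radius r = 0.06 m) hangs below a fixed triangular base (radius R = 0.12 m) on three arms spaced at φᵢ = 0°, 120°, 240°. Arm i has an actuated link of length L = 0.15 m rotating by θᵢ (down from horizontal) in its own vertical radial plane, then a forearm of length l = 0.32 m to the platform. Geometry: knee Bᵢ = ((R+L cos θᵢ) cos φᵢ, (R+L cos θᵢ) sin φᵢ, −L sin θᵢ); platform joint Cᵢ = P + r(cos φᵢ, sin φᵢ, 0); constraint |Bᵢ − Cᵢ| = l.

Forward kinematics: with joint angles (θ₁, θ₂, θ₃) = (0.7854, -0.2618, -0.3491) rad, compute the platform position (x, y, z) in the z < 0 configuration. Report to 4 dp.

arm 1 at φ=0.0°: e+L cos θ1 = 0.1661;  centre 1 = (0.1661, 0.0000, -0.1061)
φ2=120.0°: virtual centre (-0.1024, 0.1774, 0.0388), radius l
centre 3 = (0.2010·cos240.0°, 0.2010·sin240.0°, 0.0513) = (-0.1005, -0.1740, 0.0513)
|centre ₂|²−|centre ₁|² = 0.0047;  |centre ₃|²−|centre ₁|² = 0.0042
linear system: -0.5370x+0.3549y = 0.0047−0.2898z; -0.5331x+-0.3481y = 0.0042−0.3147z
det = 0.3761;  x = -0.0083+0.5652z,  y = 0.0006+0.0387z
into |P−centre ₁|² = l²: 1.3209z² + 0.0151z + -0.0608 = 0;  Δ = 0.3213;  z = -0.2203 or 0.2088 → z<0 root = -0.2203
x = -0.1328, y = -0.0079

(-0.1328, -0.0079, -0.2203)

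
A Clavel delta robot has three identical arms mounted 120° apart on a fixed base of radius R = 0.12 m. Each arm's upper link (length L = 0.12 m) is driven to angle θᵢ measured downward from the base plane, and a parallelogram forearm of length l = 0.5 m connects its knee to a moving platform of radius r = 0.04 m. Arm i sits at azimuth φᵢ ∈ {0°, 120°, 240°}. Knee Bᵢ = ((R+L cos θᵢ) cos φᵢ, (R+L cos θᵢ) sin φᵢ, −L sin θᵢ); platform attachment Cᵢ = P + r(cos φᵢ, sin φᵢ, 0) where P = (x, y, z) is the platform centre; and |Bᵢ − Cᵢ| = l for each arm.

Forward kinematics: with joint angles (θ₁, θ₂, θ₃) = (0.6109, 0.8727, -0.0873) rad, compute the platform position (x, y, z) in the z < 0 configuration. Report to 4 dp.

φ1=0.0°: virtual centre (0.1783, 0.0000, -0.0688), radius l
S2 = (0.1571·cos120.0°, 0.1571·sin120.0°, -0.0919) = (-0.0786, 0.1361, -0.0919)
arm 3 at φ=240.0°: (R−r)+L cos θ3 = 0.1995;  S3 = (-0.0998, -0.1728, 0.0105)
subtract pairs → two planes through P
[-0.5137 0.2722 -0.0462]·P = -0.0034;  [-0.5561 -0.3456 0.1586]·P = 0.0034
Cramer: x(z) = 0.0007+0.0827z;  y(z) = -0.0110+0.3258z
into |P−S₁|² = l²: 1.1130z² + 0.1011z + -0.2136 = 0;  Δ = 0.9612;  z = -0.4859 or 0.3950 → z<0 root = -0.4859
x = -0.0394, y = -0.1693

(-0.0394, -0.1693, -0.4859)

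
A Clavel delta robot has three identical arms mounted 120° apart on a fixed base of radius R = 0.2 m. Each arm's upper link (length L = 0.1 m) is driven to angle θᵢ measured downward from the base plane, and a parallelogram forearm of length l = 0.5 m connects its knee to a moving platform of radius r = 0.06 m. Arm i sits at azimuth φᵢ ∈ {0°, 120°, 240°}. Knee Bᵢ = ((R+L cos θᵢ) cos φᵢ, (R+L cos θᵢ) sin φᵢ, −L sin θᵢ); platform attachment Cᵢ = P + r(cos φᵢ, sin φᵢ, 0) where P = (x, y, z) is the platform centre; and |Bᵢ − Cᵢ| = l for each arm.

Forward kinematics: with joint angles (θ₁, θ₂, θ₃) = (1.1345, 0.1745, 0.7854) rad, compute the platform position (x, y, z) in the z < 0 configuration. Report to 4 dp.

O1 = (0.1823·cos0.0°, 0.1823·sin0.0°, -0.0906) = (0.1823, 0.0000, -0.0906)
O2 = (0.2385·cos120.0°, 0.2385·sin120.0°, -0.0174) = (-0.1192, 0.2065, -0.0174)
O3 = (0.2107·cos240.0°, 0.2107·sin240.0°, -0.0707) = (-0.1054, -0.1825, -0.0707)
|O₂|²−|O₁|² = 0.0157;  |O₃|²−|O₁|² = 0.0080
[-0.6030 0.4131 0.1465]·P = 0.0157;  [-0.5752 -0.3650 0.0398]·P = 0.0080
Cramer: x(z) = -0.0197+0.1528z;  y(z) = 0.0093-0.1317z
sphere 1 gives Az²+Bz+C=0 with A=1.0407, B=0.1171, C=-0.2009;  B²−4AC=0.8500;  roots -0.4992, 0.3867;  negative root z = -0.4992
x = -0.0960, y = 0.0750

(-0.0960, 0.0750, -0.4992)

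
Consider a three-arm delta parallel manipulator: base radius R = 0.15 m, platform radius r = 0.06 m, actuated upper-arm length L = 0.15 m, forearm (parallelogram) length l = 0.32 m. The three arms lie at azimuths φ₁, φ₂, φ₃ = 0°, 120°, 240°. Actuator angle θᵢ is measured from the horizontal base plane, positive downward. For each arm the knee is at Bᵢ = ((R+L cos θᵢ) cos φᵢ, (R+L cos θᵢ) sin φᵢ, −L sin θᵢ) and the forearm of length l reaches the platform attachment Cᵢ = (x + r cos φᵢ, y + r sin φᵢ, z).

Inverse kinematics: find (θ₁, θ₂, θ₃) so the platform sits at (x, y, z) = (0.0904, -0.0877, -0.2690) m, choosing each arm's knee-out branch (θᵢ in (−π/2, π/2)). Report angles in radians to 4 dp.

rotate P by −φ1: (0.0904, -0.0877, -0.2690)
  A=-0.0004, B=-0.2690, C=(l²−L²−A²−y'²−z²)/(2L)=-0.0005
  γ=atan2(-0.2690,-0.0004)=-1.5723;  ψ=arccos(-0.0019)=1.5727;  θ1=γ+ψ≈0.0004
arm 2 (φ=120.0°): x'=-0.1212, y'=-0.0344
  e−x'=0.2112;  (l²−L²−(e−x')²−y'²−z²)/2L = -0.1274
  γ=atan2(-0.2690,0.2112)=-0.9053;  ψ=arccos(-0.3727)=1.9527;  θ2=γ+ψ≈1.0474
rotate P by −φ3: (0.0308, 0.1221, -0.2690)
  A=0.0592, B=-0.2690, C=(l²−L²−A²−y'²−z²)/(2L)=-0.0363
  θ3 = atan2(B,A) + arccos(C/0.2754) = 0.3490

θ₁ = 0.0004, θ₂ = 1.0474, θ₃ = 0.3490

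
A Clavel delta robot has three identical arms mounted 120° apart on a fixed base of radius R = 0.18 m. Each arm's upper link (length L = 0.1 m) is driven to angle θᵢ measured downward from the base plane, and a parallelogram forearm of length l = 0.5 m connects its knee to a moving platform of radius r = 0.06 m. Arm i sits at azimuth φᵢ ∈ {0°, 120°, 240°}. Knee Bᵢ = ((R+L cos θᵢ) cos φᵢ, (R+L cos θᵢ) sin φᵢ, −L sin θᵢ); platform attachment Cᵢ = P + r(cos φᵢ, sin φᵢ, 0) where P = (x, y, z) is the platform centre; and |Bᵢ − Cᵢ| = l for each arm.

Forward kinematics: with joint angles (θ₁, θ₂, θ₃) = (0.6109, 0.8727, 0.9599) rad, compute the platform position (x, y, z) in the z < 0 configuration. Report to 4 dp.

(0.0487, 0.0122, -0.5332)

O1 = (0.2019·cos0.0°, 0.2019·sin0.0°, -0.0574) = (0.2019, 0.0000, -0.0574)
φ2=120.0°: virtual centre (-0.0921, 0.1596, -0.0766), radius l
φ3=240.0°: virtual centre (-0.0887, -0.1536, -0.0819), radius l
subtract pairs → two planes through P
plane₁₂: -0.5881x+0.3192y+-0.0385z = -0.0042
det = 0.3662;  x = 0.0087+-0.0751z,  y = 0.0027+-0.0178z
into |P−O₁|² = l²: 1.0060z² + 0.1436z + -0.2094 = 0;  Δ = 0.8631;  z = -0.5332 or 0.3904 → z<0 root = -0.5332
x = 0.0487, y = 0.0122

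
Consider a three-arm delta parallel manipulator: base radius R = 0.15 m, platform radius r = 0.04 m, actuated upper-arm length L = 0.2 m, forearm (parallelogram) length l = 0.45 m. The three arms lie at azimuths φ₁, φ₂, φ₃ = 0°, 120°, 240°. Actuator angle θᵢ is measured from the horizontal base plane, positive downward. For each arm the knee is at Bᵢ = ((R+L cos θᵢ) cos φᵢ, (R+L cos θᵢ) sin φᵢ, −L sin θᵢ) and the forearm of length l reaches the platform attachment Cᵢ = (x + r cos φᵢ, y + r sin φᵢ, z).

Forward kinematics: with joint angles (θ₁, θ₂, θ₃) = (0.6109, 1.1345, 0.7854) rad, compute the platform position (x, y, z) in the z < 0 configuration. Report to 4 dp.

(0.0816, -0.0753, -0.5146)

arm 1 at φ=0.0°: e+L cos θ1 = 0.2738;  S1 = (0.2738, 0.0000, -0.1147)
φ2=120.0°: virtual centre (-0.0973, 0.1685, -0.1813), radius l
φ3=240.0°: virtual centre (-0.1257, -0.2177, -0.1414), radius l
eliminate P² terms by subtracting sphere 1 from 2 and 3
plane₁₂: -0.7422x+0.3369y+-0.1331z = -0.0174
det = 0.5924;  x = 0.0156+-0.1282z,  y = -0.0174+0.1126z
sphere 1 gives Az²+Bz+C=0 with A=1.0291, B=0.2917, C=-0.1224;  B²−4AC=0.5888;  roots -0.5146, 0.2311;  negative root z = -0.5146
x = 0.0816, y = -0.0753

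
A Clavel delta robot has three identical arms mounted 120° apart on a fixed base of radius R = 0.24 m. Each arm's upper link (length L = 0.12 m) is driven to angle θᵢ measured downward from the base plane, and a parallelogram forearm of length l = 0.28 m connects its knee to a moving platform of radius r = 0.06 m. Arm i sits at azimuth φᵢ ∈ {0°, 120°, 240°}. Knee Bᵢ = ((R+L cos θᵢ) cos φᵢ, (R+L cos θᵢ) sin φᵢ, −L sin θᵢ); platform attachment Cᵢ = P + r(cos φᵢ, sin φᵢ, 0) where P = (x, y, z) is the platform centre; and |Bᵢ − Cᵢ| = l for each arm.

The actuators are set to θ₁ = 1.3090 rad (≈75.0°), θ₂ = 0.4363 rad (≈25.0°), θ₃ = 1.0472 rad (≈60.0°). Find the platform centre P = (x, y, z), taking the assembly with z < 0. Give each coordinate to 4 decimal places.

arm 1 at φ=0.0°: ρ1 = 0.2111;  O1 = (0.2111, 0.0000, -0.1159)
φ2=120.0°: virtual centre (-0.1444, 0.2501, -0.0507), radius l
φ3=240.0°: virtual centre (-0.1200, -0.2078, -0.1039), radius l
|O₂|²−|O₁|² = 0.0280;  |O₃|²−|O₁|² = 0.0104
plane₁₂: -0.7109x+0.5001y+0.1304z = 0.0280
det = 0.6267;  x = -0.0269+0.1056z,  y = 0.0177+-0.1106z
quadratic in z: (1.0234)z²+(0.1776)z+(-0.0080)=0, √Δ=0.2539 → z ∈ {-0.2108, 0.0373}; z = -0.2108 (taking z<0)
x = -0.0491, y = 0.0411

(-0.0491, 0.0411, -0.2108)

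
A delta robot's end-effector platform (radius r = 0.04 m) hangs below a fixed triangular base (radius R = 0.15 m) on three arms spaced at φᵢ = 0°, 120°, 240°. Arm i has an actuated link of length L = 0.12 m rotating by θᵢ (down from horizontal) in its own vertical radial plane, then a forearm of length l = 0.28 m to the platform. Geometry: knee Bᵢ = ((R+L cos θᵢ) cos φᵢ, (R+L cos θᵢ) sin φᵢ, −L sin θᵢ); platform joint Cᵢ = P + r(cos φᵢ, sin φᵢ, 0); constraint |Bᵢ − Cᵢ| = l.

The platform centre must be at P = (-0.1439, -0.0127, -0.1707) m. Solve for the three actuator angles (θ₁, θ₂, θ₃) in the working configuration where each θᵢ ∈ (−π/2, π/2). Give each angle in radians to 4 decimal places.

θ₁ = 1.3963, θ₂ = -0.0874, θ₃ = -0.3499

arm 1 (φ=0.0°): x'=-0.1439, y'=-0.0127
  e−x'=0.2539;  (l²−L²−(e−x')²−y'²−z²)/2L = -0.1240
  γ=atan2(-0.1707,0.2539)=-0.5919;  ψ=arccos(-0.4054)=1.9882;  θ1=γ+ψ≈1.3963
φ2=120.0° → target in arm frame (0.0610, 0.1310)
  e−x'=0.0490;  (l²−L²−(e−x')²−y'²−z²)/2L = 0.0638
  θ2 = atan2(B,A) + arccos(C/0.1776) = -0.0874
arm 3 (φ=240.0°): x'=0.0829, y'=-0.1183
  A cos θ + B sin θ = C:  0.0271·cos θ + -0.1707·sin θ = 0.0839
  √(A²+B²)=0.1728;  θ3 = -1.4136+1.0638 ≈ -0.3499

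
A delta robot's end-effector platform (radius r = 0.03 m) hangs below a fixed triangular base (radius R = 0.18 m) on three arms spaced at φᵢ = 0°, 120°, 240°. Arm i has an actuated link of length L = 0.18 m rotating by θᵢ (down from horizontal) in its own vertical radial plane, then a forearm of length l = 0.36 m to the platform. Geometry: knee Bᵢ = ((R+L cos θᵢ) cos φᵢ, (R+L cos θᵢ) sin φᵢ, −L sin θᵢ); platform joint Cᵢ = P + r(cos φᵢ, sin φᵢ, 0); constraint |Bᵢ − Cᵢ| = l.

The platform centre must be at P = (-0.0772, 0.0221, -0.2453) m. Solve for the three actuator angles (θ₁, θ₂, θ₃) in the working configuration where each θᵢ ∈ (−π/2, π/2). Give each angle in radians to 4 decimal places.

θ₁ = 0.8727, θ₂ = 0.0872, θ₃ = 0.3495

arm 1 (φ=0.0°): x'=-0.0772, y'=0.0221
  A=0.2272, B=-0.2453, C=(l²−L²−A²−y'²−z²)/(2L)=-0.0419
  θ1 = atan2(B,A) + arccos(C/0.3344) = 0.8727
rotate P by −φ2: (0.0577, 0.0558, -0.2453)
  e−x'=0.0923;  (l²−L²−(e−x')²−y'²−z²)/2L = 0.0706
  √(A²+B²)=0.2621;  θ2 = -1.2110+1.2982 ≈ 0.0872
φ3=240.0° → target in arm frame (0.0195, -0.0779)
  e−x'=0.1305;  (l²−L²−(e−x')²−y'²−z²)/2L = 0.0387
  √(A²+B²)=0.2779;  θ3 = -1.0818+1.4312 ≈ 0.3495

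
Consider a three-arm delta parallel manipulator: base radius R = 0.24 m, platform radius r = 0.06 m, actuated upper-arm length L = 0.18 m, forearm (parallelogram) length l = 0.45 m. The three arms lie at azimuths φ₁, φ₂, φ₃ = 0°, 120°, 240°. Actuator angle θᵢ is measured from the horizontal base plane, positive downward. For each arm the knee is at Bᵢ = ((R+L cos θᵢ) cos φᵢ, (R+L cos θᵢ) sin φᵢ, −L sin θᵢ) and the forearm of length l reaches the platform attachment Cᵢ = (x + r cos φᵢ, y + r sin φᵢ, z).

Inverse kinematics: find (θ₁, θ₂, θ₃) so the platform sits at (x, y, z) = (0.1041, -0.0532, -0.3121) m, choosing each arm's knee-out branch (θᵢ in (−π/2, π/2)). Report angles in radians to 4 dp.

θ₁ = -0.3490, θ₂ = 0.7857, θ₃ = 0.3492

arm 1 (φ=0.0°): x'=0.1041, y'=-0.0532
  A=0.0759, B=-0.3121, C=(l²−L²−A²−y'²−z²)/(2L)=0.1781
  √(A²+B²)=0.3212;  θ1 = -1.3322+0.9832 ≈ -0.3490
rotate P by −φ2: (-0.0981, -0.0636, -0.3121)
  e−x'=0.2781;  (l²−L²−(e−x')²−y'²−z²)/2L = -0.0242
  γ=atan2(-0.3121,0.2781)=-0.8429;  ψ=arccos(-0.0578)=1.6286;  θ2=γ+ψ≈0.7857
rotate P by −φ3: (-0.0060, 0.1168, -0.3121)
  A=0.1860, B=-0.3121, C=(l²−L²−A²−y'²−z²)/(2L)=0.0680
  √(A²+B²)=0.3633;  θ3 = -1.0334+1.3826 ≈ 0.3492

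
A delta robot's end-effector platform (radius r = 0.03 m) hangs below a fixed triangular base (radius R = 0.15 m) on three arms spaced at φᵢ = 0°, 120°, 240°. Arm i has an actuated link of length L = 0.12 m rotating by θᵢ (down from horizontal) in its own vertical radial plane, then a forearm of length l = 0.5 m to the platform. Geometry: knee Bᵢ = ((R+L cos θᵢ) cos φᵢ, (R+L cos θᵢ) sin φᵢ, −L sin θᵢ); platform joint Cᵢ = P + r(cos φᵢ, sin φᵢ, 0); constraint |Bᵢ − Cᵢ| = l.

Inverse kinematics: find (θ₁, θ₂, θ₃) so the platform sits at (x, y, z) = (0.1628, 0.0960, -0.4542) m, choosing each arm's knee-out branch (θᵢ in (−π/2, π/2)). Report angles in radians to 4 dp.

θ₁ = -0.2615, θ₂ = 0.4368, θ₃ = 1.0476

φ1=0.0° → target in arm frame (0.1628, 0.0960)
  A=-0.0428, B=-0.4542, C=(l²−L²−A²−y'²−z²)/(2L)=0.0761
  θ1 = atan2(B,A) + arccos(C/0.4562) = -0.2615
arm 2 (φ=120.0°): x'=0.0017, y'=-0.1890
  A cos θ + B sin θ = C:  0.1183·cos θ + -0.4542·sin θ = -0.0850
  γ=atan2(-0.4542,0.1183)=-1.3161;  ψ=arccos(-0.1811)=1.7529;  θ2=γ+ψ≈0.4368
arm 3 (φ=240.0°): x'=-0.1645, y'=0.0930
  A=0.2845, B=-0.4542, C=(l²−L²−A²−y'²−z²)/(2L)=-0.2513
  √(A²+B²)=0.5360;  θ3 = -1.0111+2.0588 ≈ 1.0476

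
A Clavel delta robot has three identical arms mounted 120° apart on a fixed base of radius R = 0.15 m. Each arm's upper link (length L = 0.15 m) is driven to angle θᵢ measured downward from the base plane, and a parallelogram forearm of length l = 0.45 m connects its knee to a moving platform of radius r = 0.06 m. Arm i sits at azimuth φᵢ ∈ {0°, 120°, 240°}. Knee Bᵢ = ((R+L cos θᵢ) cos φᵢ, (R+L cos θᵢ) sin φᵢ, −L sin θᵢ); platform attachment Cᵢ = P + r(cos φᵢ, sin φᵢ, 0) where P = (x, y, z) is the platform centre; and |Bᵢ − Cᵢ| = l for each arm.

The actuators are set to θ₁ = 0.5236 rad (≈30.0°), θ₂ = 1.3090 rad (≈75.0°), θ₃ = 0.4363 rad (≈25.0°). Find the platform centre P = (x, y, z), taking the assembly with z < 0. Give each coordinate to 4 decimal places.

(0.0792, -0.1654, -0.4691)

arm 1 at φ=0.0°: e+L cos θ1 = 0.2199;  S1 = (0.2199, 0.0000, -0.0750)
φ2=120.0°: virtual centre (-0.0644, 0.1116, -0.1449), radius l
arm 3 at φ=240.0°: e+L cos θ3 = 0.2259;  S3 = (-0.1130, -0.1957, -0.0634)
subtract pairs → two planes through P
[-0.5686 0.2231 -0.1398]·P = -0.0164;  [-0.6658 -0.3914 0.0232]·P = 0.0011
Cramer: x(z) = 0.0166-0.1334z;  y(z) = -0.0311+0.2864z
quadratic in z: (1.0998)z²+(0.1865)z+(-0.1546)=0, √Δ=0.8455 → z ∈ {-0.4691, 0.2996}; z = -0.4691 (taking z<0)
x = 0.0792, y = -0.1654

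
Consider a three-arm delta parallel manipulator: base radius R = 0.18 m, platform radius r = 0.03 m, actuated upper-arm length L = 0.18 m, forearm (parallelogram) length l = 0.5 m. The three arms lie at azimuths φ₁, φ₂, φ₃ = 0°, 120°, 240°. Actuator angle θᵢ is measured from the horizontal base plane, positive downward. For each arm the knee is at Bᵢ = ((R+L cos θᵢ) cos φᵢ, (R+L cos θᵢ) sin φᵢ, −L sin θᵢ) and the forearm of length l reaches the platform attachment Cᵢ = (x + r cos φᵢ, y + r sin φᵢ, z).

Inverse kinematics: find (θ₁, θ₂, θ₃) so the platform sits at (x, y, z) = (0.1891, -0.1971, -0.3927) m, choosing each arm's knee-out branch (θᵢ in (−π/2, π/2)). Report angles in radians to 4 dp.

φ1=0.0° → target in arm frame (0.1891, -0.1971)
  A=-0.0391, B=-0.3927, C=(l²−L²−A²−y'²−z²)/(2L)=0.0639
  √(A²+B²)=0.3946;  θ1 = -1.6700+1.4081 ≈ -0.2619
arm 2 (φ=120.0°): x'=-0.2652, y'=-0.0652
  A cos θ + B sin θ = C:  0.4152·cos θ + -0.3927·sin θ = -0.3147
  θ2 = atan2(B,A) + arccos(C/0.5715) = 1.3964
rotate P by −φ3: (0.0761, 0.2623, -0.3927)
  A=0.0739, B=-0.3927, C=(l²−L²−A²−y'²−z²)/(2L)=-0.0302
  θ3 = atan2(B,A) + arccos(C/0.3996) = 0.2616

θ₁ = -0.2619, θ₂ = 1.3964, θ₃ = 0.2616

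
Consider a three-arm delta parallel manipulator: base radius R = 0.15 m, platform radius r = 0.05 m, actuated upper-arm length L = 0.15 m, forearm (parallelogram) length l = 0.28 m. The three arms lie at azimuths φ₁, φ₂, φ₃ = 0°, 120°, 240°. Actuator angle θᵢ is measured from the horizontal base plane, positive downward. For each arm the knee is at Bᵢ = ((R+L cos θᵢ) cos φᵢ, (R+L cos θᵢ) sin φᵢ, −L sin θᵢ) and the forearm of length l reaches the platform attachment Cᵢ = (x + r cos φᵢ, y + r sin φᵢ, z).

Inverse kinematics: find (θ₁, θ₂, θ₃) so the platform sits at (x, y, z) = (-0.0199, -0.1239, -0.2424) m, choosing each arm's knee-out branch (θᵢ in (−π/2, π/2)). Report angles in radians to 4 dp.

arm 1 (φ=0.0°): x'=-0.0199, y'=-0.1239
  e−x'=0.1199;  (l²−L²−(e−x')²−y'²−z²)/2L = -0.1086
  γ=atan2(-0.2424,0.1199)=-1.1114;  ψ=arccos(-0.4016)=1.9841;  θ1=γ+ψ≈0.8727
φ2=120.0° → target in arm frame (-0.0974, 0.0792)
  A=0.1974, B=-0.2424, C=(l²−L²−A²−y'²−z²)/(2L)=-0.1603
  γ=atan2(-0.2424,0.1974)=-0.8875;  ψ=arccos(-0.5127)=2.1091;  θ2=γ+ψ≈1.2216
φ3=240.0° → target in arm frame (0.1173, 0.0447)
  A cos θ + B sin θ = C:  -0.0173·cos θ + -0.2424·sin θ = -0.0172
  √(A²+B²)=0.2430;  θ3 = -1.6418+1.6416 ≈ -0.0003

θ₁ = 0.8727, θ₂ = 1.2216, θ₃ = -0.0003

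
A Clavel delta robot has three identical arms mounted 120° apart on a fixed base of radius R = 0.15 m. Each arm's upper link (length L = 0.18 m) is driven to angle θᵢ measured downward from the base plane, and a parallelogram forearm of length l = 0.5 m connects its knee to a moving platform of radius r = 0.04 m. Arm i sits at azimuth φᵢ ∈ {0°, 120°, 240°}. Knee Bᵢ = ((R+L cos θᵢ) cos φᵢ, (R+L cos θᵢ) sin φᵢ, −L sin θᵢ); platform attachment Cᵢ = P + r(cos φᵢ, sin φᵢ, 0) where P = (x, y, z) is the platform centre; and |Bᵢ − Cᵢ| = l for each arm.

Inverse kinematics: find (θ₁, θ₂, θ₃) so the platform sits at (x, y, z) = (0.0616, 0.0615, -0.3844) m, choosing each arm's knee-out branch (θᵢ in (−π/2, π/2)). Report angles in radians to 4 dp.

θ₁ = -0.3491, θ₂ = -0.1748, θ₃ = 0.2618

arm 1 (φ=0.0°): x'=0.0616, y'=0.0615
  A=0.0484, B=-0.3844, C=(l²−L²−A²−y'²−z²)/(2L)=0.1770
  √(A²+B²)=0.3874;  θ1 = -1.4455+1.0964 ≈ -0.3491
arm 2 (φ=120.0°): x'=0.0225, y'=-0.0841
  A=0.0875, B=-0.3844, C=(l²−L²−A²−y'²−z²)/(2L)=0.1531
  θ2 = atan2(B,A) + arccos(C/0.3942) = -0.1748
arm 3 (φ=240.0°): x'=-0.0841, y'=0.0226
  A cos θ + B sin θ = C:  0.1941·cos θ + -0.3844·sin θ = 0.0880
  γ=atan2(-0.3844,0.1941)=-1.1033;  ψ=arccos(0.2043)=1.3651;  θ3=γ+ψ≈0.2618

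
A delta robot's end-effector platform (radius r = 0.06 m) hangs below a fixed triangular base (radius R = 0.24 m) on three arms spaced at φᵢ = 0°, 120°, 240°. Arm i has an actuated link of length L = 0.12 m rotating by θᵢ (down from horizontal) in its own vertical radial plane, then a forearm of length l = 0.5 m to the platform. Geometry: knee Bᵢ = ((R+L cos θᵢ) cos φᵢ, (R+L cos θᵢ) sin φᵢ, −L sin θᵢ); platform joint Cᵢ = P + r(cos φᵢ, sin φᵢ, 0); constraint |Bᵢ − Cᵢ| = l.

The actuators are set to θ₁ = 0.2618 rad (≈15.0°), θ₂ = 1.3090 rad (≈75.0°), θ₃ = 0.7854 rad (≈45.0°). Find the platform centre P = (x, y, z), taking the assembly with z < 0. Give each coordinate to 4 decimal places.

φ1=0.0°: virtual centre (0.2959, 0.0000, -0.0311), radius l
centre 2 = (0.2111·cos120.0°, 0.2111·sin120.0°, -0.1159) = (-0.1055, 0.1828, -0.1159)
centre 3 = (0.2649·cos240.0°, 0.2649·sin240.0°, -0.0849) = (-0.1324, -0.2294, -0.0849)
eliminate P² terms by subtracting sphere 1 from 2 and 3
linear system: -0.8029x+0.3656y = -0.0305−-0.1697z; -0.8567x+-0.4587y = -0.0112−-0.1076z
Cramer: x(z) = 0.0266-0.1720z;  y(z) = -0.0252+0.0866z
quadratic in z: (1.0371)z²+(0.1504)z+(-0.1758)=0, √Δ=0.8672 → z ∈ {-0.4906, 0.3456}; z = -0.4906 (taking z<0)
x = 0.1109, y = -0.0677

(0.1109, -0.0677, -0.4906)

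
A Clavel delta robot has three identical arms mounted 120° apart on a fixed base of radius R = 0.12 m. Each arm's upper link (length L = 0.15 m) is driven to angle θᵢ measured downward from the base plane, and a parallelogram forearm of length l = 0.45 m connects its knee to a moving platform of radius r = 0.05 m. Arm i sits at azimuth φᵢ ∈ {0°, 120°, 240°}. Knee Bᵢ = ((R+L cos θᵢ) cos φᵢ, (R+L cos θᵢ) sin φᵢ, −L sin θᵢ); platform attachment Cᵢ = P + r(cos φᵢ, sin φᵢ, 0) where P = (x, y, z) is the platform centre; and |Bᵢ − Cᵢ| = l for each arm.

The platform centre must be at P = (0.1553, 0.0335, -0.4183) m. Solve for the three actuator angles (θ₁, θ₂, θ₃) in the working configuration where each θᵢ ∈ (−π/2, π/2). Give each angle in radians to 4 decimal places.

θ₁ = -0.1748, θ₂ = 0.5236, θ₃ = 0.6980

φ1=0.0° → target in arm frame (0.1553, 0.0335)
  A=-0.0853, B=-0.4183, C=(l²−L²−A²−y'²−z²)/(2L)=-0.0112
  √(A²+B²)=0.4269;  θ1 = -1.7720+1.5971 ≈ -0.1748
arm 2 (φ=120.0°): x'=-0.0486, y'=-0.1512
  e−x'=0.1186;  (l²−L²−(e−x')²−y'²−z²)/2L = -0.1064
  √(A²+B²)=0.4348;  θ2 = -1.2944+1.8181 ≈ 0.5236
rotate P by −φ3: (-0.1067, 0.1177, -0.4183)
  A cos θ + B sin θ = C:  0.1767·cos θ + -0.4183·sin θ = -0.1335
  θ3 = atan2(B,A) + arccos(C/0.4541) = 0.6980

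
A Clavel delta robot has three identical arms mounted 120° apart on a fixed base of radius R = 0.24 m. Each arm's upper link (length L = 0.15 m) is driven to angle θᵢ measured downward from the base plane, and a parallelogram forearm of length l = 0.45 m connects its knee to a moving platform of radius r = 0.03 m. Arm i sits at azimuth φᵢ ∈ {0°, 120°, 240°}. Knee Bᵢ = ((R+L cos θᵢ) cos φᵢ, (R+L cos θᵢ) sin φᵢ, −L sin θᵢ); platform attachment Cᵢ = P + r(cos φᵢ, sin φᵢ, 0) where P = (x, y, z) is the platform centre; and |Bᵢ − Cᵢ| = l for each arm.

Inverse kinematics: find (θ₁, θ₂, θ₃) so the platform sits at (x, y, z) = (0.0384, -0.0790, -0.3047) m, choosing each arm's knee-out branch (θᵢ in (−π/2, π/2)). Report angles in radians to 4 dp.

θ₁ = 0.0001, θ₂ = 0.7850, θ₃ = -0.0872

arm 1 (φ=0.0°): x'=0.0384, y'=-0.0790
  e−x'=0.1716;  (l²−L²−(e−x')²−y'²−z²)/2L = 0.1716
  θ1 = atan2(B,A) + arccos(C/0.3497) = 0.0001
φ2=120.0° → target in arm frame (-0.0876, 0.0062)
  A=0.2976, B=-0.3047, C=(l²−L²−A²−y'²−z²)/(2L)=-0.0049
  √(A²+B²)=0.4259;  θ2 = -0.7972+1.5822 ≈ 0.7850
arm 3 (φ=240.0°): x'=0.0492, y'=0.0728
  e−x'=0.1608;  (l²−L²−(e−x')²−y'²−z²)/2L = 0.1867
  θ3 = atan2(B,A) + arccos(C/0.3445) = -0.0872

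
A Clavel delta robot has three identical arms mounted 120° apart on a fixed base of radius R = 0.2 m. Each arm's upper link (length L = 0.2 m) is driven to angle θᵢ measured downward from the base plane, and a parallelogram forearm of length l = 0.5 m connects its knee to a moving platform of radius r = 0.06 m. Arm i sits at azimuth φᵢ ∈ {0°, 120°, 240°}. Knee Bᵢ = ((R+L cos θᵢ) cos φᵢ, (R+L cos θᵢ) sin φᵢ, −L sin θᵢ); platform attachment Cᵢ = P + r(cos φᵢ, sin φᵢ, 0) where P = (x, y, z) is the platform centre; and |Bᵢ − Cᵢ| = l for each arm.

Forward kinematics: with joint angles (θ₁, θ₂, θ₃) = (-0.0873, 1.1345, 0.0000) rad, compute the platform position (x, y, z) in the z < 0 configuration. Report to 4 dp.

(0.1246, -0.1927, -0.3910)

arm 1 at φ=0.0°: ρ1 = 0.3392;  O1 = (0.3392, 0.0000, 0.0174)
arm 2 at φ=120.0°: ρ2 = 0.2245;  O2 = (-0.1123, 0.1944, -0.1813)
O3 = (0.3400·cos240.0°, 0.3400·sin240.0°, 0.0000) = (-0.1700, -0.2944, 0.0000)
eliminate P² terms by subtracting sphere 1 from 2 and 3
plane₁₂: -0.9030x+0.3889y+-0.3974z = -0.0321
det = 0.9278;  x = 0.0203+-0.2669z,  y = -0.0355+0.4023z
into |P−O₁|² = l²: 1.2330z² + 0.1068z + -0.1467 = 0;  Δ = 0.7350;  z = -0.3910 or 0.3043 → z<0 root = -0.3910
x = 0.1246, y = -0.1927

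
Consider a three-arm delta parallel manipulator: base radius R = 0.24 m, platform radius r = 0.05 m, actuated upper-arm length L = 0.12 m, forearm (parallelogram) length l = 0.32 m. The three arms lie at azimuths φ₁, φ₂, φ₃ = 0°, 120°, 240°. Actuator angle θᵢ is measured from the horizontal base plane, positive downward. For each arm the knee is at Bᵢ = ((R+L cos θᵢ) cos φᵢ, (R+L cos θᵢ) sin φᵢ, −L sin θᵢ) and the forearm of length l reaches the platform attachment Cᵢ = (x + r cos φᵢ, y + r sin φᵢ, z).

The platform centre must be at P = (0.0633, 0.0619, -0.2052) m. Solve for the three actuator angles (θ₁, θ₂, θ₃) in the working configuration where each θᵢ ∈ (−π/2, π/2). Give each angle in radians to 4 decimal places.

arm 1 (φ=0.0°): x'=0.0633, y'=0.0619
  A cos θ + B sin θ = C:  0.1267·cos θ + -0.2052·sin θ = 0.1084
  √(A²+B²)=0.2412;  θ1 = -1.0176+1.1048 ≈ 0.0871
φ2=120.0° → target in arm frame (0.0220, -0.0858)
  e−x'=0.1680;  (l²−L²−(e−x')²−y'²−z²)/2L = 0.0429
  √(A²+B²)=0.2652;  θ2 = -0.8846+1.4083 ≈ 0.5237
φ3=240.0° → target in arm frame (-0.0853, 0.0239)
  A cos θ + B sin θ = C:  0.2753·cos θ + -0.2052·sin θ = -0.1268
  θ3 = atan2(B,A) + arccos(C/0.3433) = 1.3086

θ₁ = 0.0871, θ₂ = 0.5237, θ₃ = 1.3086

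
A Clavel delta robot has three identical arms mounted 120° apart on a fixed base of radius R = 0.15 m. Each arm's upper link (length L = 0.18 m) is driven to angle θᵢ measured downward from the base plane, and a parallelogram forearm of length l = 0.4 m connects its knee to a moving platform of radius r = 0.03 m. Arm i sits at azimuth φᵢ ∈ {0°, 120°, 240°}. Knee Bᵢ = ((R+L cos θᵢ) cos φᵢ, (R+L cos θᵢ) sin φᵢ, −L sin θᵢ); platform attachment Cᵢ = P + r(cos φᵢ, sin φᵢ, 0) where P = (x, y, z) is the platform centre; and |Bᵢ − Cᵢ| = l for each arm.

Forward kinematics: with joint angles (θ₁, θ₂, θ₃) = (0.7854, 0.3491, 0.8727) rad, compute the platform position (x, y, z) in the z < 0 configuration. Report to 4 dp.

O1 = (0.2473·cos0.0°, 0.2473·sin0.0°, -0.1273) = (0.2473, 0.0000, -0.1273)
O2 = (0.2891·cos120.0°, 0.2891·sin120.0°, -0.0616) = (-0.1446, 0.2504, -0.0616)
O3 = (0.2357·cos240.0°, 0.2357·sin240.0°, -0.1379) = (-0.1178, -0.2041, -0.1379)
subtract pairs → two planes through P
linear system: -0.7837x+0.5008y = 0.0100−0.1314z; -0.7303x+-0.4082y = -0.0028−-0.0212z
Cramer: x(z) = -0.0040+0.0627z;  y(z) = 0.0139-0.1642z
into |P−O₁|² = l²: 1.0309z² + 0.2185z + -0.0805 = 0;  Δ = 0.3796;  z = -0.4048 or 0.1929 → z<0 root = -0.4048
x = -0.0294, y = 0.0804

(-0.0294, 0.0804, -0.4048)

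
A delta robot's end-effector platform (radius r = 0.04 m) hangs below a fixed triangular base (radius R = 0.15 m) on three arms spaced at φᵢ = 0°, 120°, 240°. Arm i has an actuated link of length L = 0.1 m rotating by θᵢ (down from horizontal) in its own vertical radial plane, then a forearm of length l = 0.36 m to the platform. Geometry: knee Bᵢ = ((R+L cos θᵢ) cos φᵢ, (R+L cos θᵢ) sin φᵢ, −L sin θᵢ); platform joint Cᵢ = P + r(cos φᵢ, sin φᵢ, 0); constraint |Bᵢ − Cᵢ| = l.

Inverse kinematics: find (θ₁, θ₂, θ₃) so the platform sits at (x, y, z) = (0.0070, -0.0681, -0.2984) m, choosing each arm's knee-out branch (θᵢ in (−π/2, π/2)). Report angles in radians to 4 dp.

θ₁ = 0.0874, θ₂ = 0.5237, θ₃ = -0.2617

rotate P by −φ1: (0.0070, -0.0681, -0.2984)
  A cos θ + B sin θ = C:  0.1030·cos θ + -0.2984·sin θ = 0.0766
  √(A²+B²)=0.3157;  θ1 = -1.2384+1.3258 ≈ 0.0874
rotate P by −φ2: (-0.0625, 0.0280, -0.2984)
  e−x'=0.1725;  (l²−L²−(e−x')²−y'²−z²)/2L = 0.0001
  γ=atan2(-0.2984,0.1725)=-1.0467;  ψ=arccos(0.0004)=1.5704;  θ2=γ+ψ≈0.5237
arm 3 (φ=240.0°): x'=0.0555, y'=0.0401
  e−x'=0.0545;  (l²−L²−(e−x')²−y'²−z²)/2L = 0.1299
  γ=atan2(-0.2984,0.0545)=-1.3901;  ψ=arccos(0.4282)=1.1283;  θ3=γ+ψ≈-0.2617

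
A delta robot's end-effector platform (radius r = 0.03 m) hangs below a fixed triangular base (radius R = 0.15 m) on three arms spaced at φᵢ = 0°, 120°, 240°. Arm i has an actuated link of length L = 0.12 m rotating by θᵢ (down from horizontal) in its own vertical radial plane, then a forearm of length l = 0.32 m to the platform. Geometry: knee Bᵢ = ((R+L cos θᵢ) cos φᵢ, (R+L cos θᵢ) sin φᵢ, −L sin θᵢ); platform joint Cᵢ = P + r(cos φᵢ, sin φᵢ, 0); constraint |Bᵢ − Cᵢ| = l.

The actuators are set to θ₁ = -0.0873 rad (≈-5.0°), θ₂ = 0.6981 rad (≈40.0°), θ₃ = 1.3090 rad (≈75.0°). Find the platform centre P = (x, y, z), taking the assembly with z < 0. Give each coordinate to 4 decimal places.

arm 1 at φ=0.0°: e+L cos θ1 = 0.2395;  S1 = (0.2395, 0.0000, 0.0105)
arm 2 at φ=120.0°: e+L cos θ2 = 0.2119;  S2 = (-0.1060, 0.1835, -0.0771)
φ3=240.0°: virtual centre (-0.0755, -0.1308, -0.1159), radius l
|S₂|²−|S₁|² = -0.0066;  |S₃|²−|S₁|² = -0.0212
plane₁₂: -0.6910x+0.3671y+-0.1752z = -0.0066
Cramer: x(z) = 0.0231-0.3364z;  y(z) = 0.0255-0.1559z
into |P−S₁|² = l²: 1.1374z² + 0.1167z + -0.0548 = 0;  Δ = 0.2630;  z = -0.2767 or 0.1741 → z<0 root = -0.2767
x = 0.1162, y = 0.0686

(0.1162, 0.0686, -0.2767)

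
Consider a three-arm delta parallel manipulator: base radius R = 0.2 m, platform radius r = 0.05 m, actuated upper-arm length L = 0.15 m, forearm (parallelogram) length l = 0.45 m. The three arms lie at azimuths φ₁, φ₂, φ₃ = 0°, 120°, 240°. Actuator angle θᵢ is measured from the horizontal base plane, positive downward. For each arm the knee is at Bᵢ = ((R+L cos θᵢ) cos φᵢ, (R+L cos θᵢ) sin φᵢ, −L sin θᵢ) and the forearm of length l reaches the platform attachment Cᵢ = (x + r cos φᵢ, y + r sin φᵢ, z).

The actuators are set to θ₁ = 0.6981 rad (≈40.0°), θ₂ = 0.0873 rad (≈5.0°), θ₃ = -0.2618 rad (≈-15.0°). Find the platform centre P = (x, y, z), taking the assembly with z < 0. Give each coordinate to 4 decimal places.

(-0.1046, -0.0345, -0.3509)

S1 = (0.2649·cos0.0°, 0.2649·sin0.0°, -0.0964) = (0.2649, 0.0000, -0.0964)
φ2=120.0°: virtual centre (-0.1497, 0.2593, -0.0131), radius l
S3 = (0.2949·cos240.0°, 0.2949·sin240.0°, 0.0388) = (-0.1474, -0.2554, 0.0388)
subtract pairs → two planes through P
linear system: -0.8292x+0.5186y = 0.0104−0.1667z; -0.8247x+-0.5108y = 0.0090−0.2705z
det = 0.8513;  x = -0.0117+0.2648z,  y = 0.0013+0.1020z
sphere 1 gives Az²+Bz+C=0 with A=1.0805, B=0.0466, C=-0.1167;  B²−4AC=0.5065;  roots -0.3509, 0.3078;  negative root z = -0.3509
x = -0.1046, y = -0.0345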